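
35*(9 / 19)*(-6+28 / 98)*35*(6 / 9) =-42000 / 19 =-2210.53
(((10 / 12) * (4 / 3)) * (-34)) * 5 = -1700 / 9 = -188.89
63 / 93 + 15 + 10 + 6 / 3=27.68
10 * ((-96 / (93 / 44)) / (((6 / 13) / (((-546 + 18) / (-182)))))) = -619520 / 217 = -2854.93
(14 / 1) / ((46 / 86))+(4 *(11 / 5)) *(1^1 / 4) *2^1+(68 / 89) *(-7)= 258184 / 10235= 25.23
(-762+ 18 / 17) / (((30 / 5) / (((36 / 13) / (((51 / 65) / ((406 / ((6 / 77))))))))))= -674008720 / 289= -2332210.10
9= 9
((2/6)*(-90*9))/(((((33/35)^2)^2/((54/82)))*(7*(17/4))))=-77175000/10204777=-7.56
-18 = -18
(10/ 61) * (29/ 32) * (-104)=-1885/ 122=-15.45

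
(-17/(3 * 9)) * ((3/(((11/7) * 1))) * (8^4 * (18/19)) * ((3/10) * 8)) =-11194.43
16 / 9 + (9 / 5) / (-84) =2213 / 1260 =1.76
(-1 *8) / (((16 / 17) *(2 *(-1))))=17 / 4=4.25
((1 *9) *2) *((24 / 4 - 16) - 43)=-954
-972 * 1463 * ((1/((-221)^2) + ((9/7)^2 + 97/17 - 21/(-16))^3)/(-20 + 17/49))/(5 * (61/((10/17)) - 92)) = 163577444497289964207/202826492191232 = 806489.54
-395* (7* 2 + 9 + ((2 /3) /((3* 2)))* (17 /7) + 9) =-803035 /63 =-12746.59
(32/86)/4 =4/43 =0.09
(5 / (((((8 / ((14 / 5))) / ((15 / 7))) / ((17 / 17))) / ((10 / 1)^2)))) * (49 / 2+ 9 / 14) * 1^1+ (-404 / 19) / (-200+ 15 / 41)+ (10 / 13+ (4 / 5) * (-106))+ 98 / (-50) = 661082237833 / 70759325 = 9342.69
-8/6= -4/3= -1.33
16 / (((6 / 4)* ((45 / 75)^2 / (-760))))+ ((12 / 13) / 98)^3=-157152710618168 / 6978821031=-22518.52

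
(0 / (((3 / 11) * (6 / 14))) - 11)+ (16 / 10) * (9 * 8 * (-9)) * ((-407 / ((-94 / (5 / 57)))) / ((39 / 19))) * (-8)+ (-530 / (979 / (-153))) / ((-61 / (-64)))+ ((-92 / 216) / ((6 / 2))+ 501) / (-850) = 8089634004212149 / 5024440149300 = 1610.06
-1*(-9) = 9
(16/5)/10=8/25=0.32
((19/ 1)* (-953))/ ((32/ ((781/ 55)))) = -1285597/ 160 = -8034.98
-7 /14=-1 /2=-0.50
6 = 6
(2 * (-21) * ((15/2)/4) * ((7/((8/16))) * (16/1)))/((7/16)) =-40320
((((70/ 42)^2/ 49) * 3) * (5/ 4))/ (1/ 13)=2.76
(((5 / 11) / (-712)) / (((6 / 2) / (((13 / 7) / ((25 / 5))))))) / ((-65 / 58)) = 29 / 411180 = 0.00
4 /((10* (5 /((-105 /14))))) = -3 /5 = -0.60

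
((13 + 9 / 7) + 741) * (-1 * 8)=-42296 / 7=-6042.29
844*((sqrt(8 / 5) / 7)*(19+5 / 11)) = 361232*sqrt(10) / 385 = 2967.05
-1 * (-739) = 739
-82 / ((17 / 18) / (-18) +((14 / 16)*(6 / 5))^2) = -2656800 / 34021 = -78.09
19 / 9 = 2.11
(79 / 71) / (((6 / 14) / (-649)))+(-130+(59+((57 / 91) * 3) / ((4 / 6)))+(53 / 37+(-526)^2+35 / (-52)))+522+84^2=810407864633 / 2868684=282501.62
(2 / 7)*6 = 12 / 7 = 1.71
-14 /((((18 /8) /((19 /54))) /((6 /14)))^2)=-2888 /45927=-0.06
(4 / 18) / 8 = 1 / 36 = 0.03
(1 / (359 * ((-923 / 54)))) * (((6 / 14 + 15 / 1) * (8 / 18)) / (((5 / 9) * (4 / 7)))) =-5832 / 1656785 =-0.00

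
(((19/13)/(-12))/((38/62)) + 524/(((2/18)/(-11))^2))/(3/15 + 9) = 4005864565/7176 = 558230.85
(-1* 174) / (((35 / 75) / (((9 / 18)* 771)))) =-1006155 / 7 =-143736.43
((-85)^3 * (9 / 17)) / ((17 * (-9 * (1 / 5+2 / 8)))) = 42500 / 9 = 4722.22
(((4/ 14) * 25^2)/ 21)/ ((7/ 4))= 5000/ 1029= 4.86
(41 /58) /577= 41 /33466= 0.00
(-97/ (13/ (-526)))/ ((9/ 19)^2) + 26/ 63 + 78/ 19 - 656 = 2358479878/ 140049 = 16840.39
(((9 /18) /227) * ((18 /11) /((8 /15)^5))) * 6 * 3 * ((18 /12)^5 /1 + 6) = 26756578125 /1309147136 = 20.44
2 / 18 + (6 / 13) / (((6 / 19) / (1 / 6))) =83 / 234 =0.35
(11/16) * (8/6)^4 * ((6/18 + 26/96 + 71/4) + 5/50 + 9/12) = 50699/1215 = 41.73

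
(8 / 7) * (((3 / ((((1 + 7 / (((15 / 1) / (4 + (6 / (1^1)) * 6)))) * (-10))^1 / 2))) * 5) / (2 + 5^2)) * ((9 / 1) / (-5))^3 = 1944 / 51625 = 0.04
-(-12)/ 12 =1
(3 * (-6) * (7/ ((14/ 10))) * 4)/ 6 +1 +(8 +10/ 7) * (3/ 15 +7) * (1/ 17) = -32729/ 595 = -55.01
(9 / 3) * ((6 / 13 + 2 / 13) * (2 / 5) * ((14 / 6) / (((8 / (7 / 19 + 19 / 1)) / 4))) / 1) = 20608 / 1235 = 16.69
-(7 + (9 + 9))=-25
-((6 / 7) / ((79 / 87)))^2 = -272484 / 305809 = -0.89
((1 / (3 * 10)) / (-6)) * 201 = -67 / 60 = -1.12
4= 4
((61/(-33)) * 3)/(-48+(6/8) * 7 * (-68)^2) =-61/266508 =-0.00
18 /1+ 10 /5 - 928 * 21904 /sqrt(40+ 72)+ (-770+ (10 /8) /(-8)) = -5081728 * sqrt(7) /7 - 24005 /32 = -1921462.80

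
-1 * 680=-680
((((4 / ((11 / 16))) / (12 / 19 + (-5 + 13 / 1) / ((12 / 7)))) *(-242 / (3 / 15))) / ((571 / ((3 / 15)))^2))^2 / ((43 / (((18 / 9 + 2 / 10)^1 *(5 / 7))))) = 17712820224 / 18239159945720119525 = 0.00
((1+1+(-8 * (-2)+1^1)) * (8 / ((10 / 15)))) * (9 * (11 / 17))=22572 / 17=1327.76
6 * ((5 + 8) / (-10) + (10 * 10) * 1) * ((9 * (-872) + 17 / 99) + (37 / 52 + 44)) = -2643215281 / 572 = -4621005.74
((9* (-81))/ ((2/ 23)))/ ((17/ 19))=-318573/ 34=-9369.79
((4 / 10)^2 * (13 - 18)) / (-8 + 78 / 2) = -4 / 155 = -0.03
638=638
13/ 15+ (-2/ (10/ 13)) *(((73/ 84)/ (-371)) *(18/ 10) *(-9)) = 598351/ 779100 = 0.77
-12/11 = -1.09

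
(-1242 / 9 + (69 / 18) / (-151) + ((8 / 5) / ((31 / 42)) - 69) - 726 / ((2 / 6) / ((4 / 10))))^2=913378652844025 / 788823396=1157900.05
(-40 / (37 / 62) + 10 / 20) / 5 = -13.31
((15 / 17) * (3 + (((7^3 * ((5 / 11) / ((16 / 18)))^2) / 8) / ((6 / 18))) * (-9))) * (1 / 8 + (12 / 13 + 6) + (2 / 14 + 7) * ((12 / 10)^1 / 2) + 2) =-159032084985 / 45101056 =-3526.13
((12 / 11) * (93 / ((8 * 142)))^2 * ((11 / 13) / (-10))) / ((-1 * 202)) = 25947 / 8472106240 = 0.00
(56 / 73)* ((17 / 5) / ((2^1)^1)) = 476 / 365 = 1.30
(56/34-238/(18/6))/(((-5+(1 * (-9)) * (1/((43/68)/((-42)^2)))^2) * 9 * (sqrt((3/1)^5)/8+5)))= 2344236160/80658485038215603-58605904 * sqrt(3)/8962053893135067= 0.00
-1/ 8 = -0.12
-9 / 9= -1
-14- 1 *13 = -27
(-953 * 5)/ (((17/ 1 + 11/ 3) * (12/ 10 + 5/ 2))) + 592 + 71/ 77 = 46862710/ 88319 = 530.61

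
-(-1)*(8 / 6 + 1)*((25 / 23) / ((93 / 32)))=5600 / 6417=0.87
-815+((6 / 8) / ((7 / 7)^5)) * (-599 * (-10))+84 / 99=242771 / 66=3678.35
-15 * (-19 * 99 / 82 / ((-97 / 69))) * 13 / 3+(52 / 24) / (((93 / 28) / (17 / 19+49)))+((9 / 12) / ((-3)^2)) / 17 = -491279472545 / 477860412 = -1028.08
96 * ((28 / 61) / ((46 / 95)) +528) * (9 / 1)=641186496 / 1403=457011.04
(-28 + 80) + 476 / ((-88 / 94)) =-5021 / 11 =-456.45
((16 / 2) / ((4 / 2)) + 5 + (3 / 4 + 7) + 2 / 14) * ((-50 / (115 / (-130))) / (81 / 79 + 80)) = 12144275 / 1030561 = 11.78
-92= -92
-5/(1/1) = -5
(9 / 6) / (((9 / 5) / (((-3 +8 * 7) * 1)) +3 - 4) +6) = 795 / 2668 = 0.30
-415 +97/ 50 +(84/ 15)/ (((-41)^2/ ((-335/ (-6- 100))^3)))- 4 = -2608701295018/ 6256555925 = -416.95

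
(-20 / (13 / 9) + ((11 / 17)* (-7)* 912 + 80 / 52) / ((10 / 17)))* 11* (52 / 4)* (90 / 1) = -90522828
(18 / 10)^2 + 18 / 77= 6687 / 1925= 3.47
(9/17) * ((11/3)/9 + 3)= 92/51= 1.80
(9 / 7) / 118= 0.01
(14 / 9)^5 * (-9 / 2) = -268912 / 6561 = -40.99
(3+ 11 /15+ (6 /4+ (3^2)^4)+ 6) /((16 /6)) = 197167 /80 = 2464.59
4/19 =0.21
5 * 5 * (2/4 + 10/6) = 325/6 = 54.17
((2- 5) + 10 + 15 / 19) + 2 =186 / 19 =9.79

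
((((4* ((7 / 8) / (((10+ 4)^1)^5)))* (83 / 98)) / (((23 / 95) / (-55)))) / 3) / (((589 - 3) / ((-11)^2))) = -52474675 / 608898517248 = -0.00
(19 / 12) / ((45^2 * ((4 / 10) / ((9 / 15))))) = 19 / 16200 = 0.00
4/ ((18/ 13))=26/ 9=2.89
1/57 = 0.02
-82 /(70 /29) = -1189 /35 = -33.97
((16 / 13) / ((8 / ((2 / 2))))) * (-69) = -138 / 13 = -10.62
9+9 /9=10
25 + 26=51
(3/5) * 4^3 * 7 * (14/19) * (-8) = -150528/95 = -1584.51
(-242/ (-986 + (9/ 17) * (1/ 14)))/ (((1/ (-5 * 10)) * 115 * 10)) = -57596/ 5397157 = -0.01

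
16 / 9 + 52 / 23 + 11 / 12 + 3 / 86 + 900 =32221271 / 35604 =904.99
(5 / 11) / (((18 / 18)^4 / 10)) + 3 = 7.55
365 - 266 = 99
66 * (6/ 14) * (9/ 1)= 1782/ 7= 254.57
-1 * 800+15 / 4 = -3185 / 4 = -796.25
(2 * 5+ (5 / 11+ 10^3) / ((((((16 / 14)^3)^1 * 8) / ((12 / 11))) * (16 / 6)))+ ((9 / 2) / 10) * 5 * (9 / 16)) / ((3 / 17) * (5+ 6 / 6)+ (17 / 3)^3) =2959847271 / 11895775232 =0.25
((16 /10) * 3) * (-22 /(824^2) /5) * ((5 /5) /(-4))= 33 /4243600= 0.00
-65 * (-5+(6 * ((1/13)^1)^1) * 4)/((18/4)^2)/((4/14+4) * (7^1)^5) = 82/583443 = 0.00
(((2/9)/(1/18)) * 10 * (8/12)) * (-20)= -1600/3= -533.33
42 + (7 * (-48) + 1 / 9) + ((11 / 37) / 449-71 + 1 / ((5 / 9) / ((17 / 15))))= -1356299458 / 3737925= -362.85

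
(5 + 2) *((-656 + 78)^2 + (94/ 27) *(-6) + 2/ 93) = 652425298/ 279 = 2338441.93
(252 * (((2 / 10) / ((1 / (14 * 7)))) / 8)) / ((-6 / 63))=-64827 / 10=-6482.70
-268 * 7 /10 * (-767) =719446 /5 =143889.20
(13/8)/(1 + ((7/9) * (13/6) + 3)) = 0.29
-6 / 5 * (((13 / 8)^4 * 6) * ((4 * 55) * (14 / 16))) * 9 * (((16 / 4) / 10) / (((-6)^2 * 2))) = -19792773 / 40960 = -483.22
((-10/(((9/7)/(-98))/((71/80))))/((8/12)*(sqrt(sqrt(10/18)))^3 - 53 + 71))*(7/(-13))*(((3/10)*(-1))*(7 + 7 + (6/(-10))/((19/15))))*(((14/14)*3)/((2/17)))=2045.24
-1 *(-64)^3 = 262144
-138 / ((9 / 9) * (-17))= 138 / 17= 8.12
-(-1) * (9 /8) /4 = 9 /32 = 0.28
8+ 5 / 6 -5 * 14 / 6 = -17 / 6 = -2.83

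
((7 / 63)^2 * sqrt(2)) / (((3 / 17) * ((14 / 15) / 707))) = 8585 * sqrt(2) / 162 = 74.94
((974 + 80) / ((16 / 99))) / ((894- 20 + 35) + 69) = 6.67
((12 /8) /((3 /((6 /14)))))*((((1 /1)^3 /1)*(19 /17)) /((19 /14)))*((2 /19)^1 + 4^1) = 234 /323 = 0.72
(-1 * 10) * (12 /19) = -120 /19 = -6.32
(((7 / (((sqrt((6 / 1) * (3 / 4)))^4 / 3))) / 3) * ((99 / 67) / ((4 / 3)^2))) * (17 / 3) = 1309 / 804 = 1.63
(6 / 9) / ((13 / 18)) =12 / 13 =0.92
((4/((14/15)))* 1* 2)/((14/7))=30/7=4.29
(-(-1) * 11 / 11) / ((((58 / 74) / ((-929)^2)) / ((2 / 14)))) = 31932517 / 203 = 157303.04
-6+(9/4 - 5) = -35/4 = -8.75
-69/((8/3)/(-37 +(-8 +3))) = 4347/4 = 1086.75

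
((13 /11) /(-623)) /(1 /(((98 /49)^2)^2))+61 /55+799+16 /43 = 1179380254 /1473395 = 800.45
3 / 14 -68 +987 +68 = 13821 / 14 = 987.21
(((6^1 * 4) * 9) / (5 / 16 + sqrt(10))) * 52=-4608 / 13 + 73728 * sqrt(10) / 65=3232.44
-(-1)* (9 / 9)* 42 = 42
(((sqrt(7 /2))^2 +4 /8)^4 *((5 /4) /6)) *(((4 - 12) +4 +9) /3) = 800 /9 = 88.89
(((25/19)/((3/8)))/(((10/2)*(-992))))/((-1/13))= 65/7068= 0.01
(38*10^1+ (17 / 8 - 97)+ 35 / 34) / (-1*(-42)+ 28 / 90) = 1751265 / 258944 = 6.76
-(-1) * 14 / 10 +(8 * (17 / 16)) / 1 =9.90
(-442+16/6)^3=-2289529432/27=-84797386.37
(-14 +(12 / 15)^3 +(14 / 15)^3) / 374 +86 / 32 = 26796151 / 10098000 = 2.65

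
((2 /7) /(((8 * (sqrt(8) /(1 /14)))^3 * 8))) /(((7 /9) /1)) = 0.00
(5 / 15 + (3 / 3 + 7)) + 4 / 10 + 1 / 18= 791 / 90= 8.79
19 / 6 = 3.17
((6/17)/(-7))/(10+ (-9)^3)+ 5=427811/85561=5.00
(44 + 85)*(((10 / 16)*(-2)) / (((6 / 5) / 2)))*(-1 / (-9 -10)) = -1075 / 76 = -14.14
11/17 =0.65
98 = 98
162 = 162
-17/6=-2.83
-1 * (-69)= 69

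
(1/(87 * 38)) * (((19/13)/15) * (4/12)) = 1/101790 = 0.00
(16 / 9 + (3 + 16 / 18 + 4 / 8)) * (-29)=-1073 / 6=-178.83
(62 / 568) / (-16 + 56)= 31 / 11360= 0.00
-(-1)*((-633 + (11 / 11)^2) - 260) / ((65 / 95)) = -16948 / 13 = -1303.69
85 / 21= 4.05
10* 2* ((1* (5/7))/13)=100/91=1.10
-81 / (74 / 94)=-102.89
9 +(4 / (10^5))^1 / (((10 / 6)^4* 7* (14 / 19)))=13781251539 / 1531250000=9.00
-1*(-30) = 30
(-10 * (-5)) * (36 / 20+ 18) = 990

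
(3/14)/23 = 3/322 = 0.01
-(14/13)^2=-196/169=-1.16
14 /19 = 0.74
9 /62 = 0.15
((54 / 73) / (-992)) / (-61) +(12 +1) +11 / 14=213138581 / 15460816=13.79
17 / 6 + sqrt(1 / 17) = sqrt(17) / 17 + 17 / 6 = 3.08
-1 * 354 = -354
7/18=0.39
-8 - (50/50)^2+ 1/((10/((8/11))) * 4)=-494/55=-8.98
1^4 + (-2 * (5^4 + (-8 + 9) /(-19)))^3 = -13393100278133 /6859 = -1952631619.50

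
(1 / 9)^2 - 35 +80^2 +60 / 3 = 517186 / 81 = 6385.01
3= 3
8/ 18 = 4/ 9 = 0.44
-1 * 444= -444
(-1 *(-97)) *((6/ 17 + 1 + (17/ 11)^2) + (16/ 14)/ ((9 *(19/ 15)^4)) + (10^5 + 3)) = 18203209207632453/ 1876492079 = 9700658.70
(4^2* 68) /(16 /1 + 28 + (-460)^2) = 272 /52911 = 0.01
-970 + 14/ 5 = -4836/ 5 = -967.20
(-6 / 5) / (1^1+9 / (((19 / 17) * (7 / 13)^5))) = -957999 / 142817905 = -0.01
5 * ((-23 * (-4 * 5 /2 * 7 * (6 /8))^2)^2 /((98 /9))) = 1845352441.41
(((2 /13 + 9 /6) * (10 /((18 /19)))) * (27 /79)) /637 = 12255 /1308398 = 0.01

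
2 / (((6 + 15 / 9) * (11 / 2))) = 12 / 253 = 0.05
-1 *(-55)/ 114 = 55/ 114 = 0.48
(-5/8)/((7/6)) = -15/28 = -0.54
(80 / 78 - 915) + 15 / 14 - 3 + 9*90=-57823 / 546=-105.90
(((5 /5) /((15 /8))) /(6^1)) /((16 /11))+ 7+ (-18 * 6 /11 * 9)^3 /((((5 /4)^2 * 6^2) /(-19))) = 279180793097 /1197900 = 233058.51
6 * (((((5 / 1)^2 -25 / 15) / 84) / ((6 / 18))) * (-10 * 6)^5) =-3888000000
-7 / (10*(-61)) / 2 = 7 / 1220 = 0.01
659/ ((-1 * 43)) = -15.33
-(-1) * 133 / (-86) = -133 / 86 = -1.55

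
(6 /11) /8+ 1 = 47 /44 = 1.07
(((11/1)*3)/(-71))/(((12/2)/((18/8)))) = -99/568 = -0.17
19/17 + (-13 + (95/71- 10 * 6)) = -85147/1207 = -70.54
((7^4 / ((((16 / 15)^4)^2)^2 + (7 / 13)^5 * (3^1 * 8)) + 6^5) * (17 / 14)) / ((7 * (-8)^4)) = 1355187917070918420679066615821 / 3812827150420908874755603759104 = 0.36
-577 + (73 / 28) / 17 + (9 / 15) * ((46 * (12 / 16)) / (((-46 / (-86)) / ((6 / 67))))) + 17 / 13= -1185896457 / 2072980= -572.07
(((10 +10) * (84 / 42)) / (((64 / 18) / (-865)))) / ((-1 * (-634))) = -38925 / 2536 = -15.35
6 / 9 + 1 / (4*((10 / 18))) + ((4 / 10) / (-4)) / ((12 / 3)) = 131 / 120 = 1.09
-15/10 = -3/2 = -1.50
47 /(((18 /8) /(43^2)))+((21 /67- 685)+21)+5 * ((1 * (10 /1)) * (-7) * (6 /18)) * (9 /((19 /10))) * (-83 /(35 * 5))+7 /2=875898517 /22914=38225.47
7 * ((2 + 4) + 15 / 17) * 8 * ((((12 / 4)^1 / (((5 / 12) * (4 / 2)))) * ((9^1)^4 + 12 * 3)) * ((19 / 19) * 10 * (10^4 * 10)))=155604758400000 / 17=9153221082352.94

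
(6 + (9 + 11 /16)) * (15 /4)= 3765 /64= 58.83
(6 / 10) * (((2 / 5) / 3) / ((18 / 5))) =0.02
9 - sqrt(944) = 9 - 4 * sqrt(59) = -21.72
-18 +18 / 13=-216 / 13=-16.62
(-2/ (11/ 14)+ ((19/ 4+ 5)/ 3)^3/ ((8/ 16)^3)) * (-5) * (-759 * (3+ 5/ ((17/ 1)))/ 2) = 57822345/ 34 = 1700657.21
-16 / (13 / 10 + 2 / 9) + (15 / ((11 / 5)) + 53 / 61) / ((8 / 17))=2141531 / 367708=5.82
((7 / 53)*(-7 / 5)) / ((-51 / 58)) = 2842 / 13515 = 0.21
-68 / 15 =-4.53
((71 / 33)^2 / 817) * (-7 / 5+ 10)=5041 / 103455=0.05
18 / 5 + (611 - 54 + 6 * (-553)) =-2757.40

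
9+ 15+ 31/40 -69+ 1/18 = -44.17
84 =84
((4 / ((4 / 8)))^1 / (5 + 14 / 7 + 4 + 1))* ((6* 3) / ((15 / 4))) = 16 / 5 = 3.20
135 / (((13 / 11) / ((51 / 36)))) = 8415 / 52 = 161.83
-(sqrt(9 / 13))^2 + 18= 225 / 13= 17.31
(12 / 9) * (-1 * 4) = -16 / 3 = -5.33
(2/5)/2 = 1/5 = 0.20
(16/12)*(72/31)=96/31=3.10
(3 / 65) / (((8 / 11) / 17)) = 561 / 520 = 1.08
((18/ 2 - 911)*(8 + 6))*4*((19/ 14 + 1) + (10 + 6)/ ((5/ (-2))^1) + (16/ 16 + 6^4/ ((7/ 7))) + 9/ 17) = -5553610392/ 85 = -65336592.85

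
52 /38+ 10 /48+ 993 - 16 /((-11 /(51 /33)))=55000799 /55176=996.82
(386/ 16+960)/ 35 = 7873/ 280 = 28.12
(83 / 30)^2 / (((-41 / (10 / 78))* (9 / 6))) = -6889 / 431730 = -0.02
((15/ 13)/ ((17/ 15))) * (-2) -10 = -2660/ 221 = -12.04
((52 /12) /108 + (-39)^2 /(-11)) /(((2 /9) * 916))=-492661 /725472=-0.68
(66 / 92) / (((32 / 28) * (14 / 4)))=33 / 184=0.18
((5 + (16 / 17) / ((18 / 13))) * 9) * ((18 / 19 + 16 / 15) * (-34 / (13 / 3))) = -997612 / 1235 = -807.78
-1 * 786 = -786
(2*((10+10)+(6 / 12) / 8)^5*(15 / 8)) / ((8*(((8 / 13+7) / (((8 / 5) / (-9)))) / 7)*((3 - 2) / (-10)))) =57434493372165 / 23068672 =2489718.24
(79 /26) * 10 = 30.38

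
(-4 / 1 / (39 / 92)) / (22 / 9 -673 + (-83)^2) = -552 / 363779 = -0.00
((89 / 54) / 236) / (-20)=-89 / 254880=-0.00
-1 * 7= -7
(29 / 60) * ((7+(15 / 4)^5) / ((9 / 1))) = 22229747 / 552960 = 40.20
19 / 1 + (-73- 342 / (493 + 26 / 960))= -12943422 / 236653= -54.69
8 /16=1 /2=0.50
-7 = -7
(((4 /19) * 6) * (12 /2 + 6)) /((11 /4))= 1152 /209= 5.51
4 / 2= 2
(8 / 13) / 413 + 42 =225506 / 5369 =42.00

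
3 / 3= 1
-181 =-181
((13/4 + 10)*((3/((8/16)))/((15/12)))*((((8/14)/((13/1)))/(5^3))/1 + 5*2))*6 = 217042632/56875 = 3816.13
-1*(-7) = 7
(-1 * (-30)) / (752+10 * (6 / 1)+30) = 15 / 421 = 0.04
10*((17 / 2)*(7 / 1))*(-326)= -193970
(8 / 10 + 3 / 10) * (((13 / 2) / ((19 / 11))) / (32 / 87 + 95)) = 136851 / 3152860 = 0.04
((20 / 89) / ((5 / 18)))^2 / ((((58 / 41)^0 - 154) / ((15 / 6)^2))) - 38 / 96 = -2731283 / 6463536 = -0.42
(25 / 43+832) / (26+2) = 35801 / 1204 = 29.74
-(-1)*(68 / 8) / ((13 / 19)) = 323 / 26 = 12.42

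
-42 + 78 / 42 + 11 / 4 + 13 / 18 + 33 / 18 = -8779 / 252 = -34.84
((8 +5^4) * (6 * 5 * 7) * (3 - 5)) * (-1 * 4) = 1063440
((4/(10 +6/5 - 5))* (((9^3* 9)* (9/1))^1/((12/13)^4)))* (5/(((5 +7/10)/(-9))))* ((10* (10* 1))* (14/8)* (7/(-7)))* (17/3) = 7742797846875/18848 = 410802092.89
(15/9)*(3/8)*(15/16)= 75/128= 0.59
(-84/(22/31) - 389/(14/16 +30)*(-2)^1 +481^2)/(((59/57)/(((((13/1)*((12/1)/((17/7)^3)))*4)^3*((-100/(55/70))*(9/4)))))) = -4478467821669260460982886400/846598850312083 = -5289952638157.21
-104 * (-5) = 520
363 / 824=0.44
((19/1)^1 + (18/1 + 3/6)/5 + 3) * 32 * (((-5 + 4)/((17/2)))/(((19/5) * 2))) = -4112/323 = -12.73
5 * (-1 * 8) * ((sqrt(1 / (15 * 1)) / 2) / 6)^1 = -2 * sqrt(15) / 9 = -0.86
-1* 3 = -3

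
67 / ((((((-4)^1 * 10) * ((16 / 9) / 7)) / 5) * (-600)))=1407 / 25600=0.05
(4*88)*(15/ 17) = 5280/ 17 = 310.59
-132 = -132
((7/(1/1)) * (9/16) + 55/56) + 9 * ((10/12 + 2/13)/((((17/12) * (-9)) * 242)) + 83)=204725881/272272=751.92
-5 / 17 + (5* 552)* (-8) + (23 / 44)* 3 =-16514887 / 748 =-22078.73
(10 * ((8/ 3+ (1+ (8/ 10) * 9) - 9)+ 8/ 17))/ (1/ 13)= 303.84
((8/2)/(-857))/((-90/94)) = 188/38565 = 0.00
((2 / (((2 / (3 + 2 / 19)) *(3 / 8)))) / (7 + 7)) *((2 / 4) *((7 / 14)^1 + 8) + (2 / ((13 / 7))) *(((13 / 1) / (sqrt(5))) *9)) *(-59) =-83544 *sqrt(5) / 95 - 59177 / 399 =-2114.74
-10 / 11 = -0.91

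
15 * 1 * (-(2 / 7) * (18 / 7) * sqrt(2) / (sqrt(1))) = -540 * sqrt(2) / 49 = -15.59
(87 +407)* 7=3458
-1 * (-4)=4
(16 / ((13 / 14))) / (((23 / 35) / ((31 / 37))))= 21.97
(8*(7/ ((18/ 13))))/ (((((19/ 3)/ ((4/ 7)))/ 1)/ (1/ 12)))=0.30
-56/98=-0.57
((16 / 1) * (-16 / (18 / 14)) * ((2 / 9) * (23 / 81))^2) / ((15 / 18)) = -7583744 / 7971615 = -0.95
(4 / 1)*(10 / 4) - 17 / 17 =9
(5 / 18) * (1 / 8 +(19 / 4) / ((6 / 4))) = 395 / 432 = 0.91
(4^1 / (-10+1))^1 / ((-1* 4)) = 1 / 9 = 0.11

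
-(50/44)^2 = -625/484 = -1.29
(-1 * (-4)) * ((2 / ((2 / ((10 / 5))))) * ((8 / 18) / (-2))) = -1.78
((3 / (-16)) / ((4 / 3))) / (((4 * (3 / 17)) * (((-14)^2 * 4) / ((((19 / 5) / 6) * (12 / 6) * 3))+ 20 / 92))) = -7429 / 7701760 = -0.00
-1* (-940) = 940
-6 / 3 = -2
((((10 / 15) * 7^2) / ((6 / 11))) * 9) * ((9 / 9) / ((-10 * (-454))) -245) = -599529161 / 4540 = -132054.88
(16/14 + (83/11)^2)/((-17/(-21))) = 147573/2057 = 71.74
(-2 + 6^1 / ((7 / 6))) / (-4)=-11 / 14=-0.79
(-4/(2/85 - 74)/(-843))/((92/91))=-7735/121918032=-0.00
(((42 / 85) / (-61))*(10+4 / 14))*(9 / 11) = -3888 / 57035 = -0.07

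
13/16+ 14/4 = 69/16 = 4.31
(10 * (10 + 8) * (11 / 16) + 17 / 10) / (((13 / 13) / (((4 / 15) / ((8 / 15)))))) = 2509 / 40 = 62.72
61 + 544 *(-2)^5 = -17347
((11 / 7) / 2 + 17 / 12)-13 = -907 / 84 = -10.80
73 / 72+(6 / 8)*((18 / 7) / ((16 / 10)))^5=5610437807 / 619573248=9.06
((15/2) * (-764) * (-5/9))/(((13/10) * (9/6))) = 191000/117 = 1632.48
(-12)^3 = -1728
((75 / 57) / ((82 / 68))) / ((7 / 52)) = 44200 / 5453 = 8.11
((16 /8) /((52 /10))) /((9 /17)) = 85 /117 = 0.73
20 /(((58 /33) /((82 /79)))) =27060 /2291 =11.81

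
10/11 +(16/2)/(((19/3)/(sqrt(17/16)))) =10/11 +6 * sqrt(17)/19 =2.21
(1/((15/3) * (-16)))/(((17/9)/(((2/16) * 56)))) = -63/1360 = -0.05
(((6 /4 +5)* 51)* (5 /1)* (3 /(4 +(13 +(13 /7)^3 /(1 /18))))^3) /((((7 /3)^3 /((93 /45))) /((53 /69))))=0.00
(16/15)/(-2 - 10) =-4/45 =-0.09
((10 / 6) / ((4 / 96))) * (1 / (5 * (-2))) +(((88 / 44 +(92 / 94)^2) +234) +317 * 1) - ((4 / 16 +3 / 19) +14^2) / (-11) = 95326745 / 167884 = 567.81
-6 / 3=-2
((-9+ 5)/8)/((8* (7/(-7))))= 1/16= 0.06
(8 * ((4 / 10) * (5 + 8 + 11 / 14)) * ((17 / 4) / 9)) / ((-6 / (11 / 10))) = -36091 / 9450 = -3.82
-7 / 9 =-0.78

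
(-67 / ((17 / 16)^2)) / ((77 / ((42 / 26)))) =-51456 / 41327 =-1.25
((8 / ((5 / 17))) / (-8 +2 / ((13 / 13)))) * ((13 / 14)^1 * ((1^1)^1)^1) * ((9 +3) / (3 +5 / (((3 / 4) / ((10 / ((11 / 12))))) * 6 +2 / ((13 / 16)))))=-754936 / 70835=-10.66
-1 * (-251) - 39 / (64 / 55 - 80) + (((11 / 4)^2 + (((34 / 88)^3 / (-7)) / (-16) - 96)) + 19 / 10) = 2132494735451 / 12927523840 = 164.96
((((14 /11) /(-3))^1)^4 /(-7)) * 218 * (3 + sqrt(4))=-5981920 /1185921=-5.04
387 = 387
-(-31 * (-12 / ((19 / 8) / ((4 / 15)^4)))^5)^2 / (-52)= 327011354611021863388302997741929251209216 / 149250974991058348155692229165651951916515827178955078125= 0.00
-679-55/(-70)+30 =-9075/14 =-648.21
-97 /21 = -4.62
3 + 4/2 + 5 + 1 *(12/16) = 43/4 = 10.75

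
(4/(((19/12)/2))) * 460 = 44160/19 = 2324.21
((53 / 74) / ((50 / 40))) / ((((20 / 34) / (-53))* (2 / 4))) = -95506 / 925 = -103.25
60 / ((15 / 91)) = 364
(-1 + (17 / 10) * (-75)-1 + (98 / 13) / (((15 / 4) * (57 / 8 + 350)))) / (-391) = 144286513 / 435663930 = 0.33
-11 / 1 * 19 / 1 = -209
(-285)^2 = 81225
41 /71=0.58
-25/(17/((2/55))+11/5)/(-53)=250/248941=0.00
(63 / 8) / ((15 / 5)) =2.62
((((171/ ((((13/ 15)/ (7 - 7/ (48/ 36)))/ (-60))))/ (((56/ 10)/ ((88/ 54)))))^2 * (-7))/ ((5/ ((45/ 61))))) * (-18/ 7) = 995107781250/ 10309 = 96528061.04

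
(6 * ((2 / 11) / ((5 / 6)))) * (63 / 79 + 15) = 89856 / 4345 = 20.68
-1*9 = -9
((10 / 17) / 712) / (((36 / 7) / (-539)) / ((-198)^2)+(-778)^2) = 20543985 / 15051257932416044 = 0.00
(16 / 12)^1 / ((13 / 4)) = 16 / 39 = 0.41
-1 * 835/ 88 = -835/ 88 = -9.49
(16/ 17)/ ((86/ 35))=0.38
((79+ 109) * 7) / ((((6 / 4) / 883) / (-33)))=-25564616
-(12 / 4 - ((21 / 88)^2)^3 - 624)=288395023658985 / 464404086784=621.00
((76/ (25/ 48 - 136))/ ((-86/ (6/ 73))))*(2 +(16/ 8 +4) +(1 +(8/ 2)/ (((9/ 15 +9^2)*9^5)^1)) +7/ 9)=35806056928/ 6830386570287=0.01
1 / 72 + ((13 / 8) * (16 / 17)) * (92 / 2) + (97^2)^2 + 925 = 108361058273 / 1224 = 88530276.37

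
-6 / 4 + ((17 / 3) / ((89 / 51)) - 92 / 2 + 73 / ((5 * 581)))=-22869691 / 517090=-44.23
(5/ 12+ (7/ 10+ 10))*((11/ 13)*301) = 2208437/ 780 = 2831.33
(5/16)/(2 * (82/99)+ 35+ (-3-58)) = -99/7712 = -0.01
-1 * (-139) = 139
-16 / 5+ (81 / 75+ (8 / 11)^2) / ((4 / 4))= -4813 / 3025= -1.59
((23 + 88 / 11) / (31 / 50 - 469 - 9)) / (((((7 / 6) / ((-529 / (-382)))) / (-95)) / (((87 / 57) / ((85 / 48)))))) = 3424111200 / 542518501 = 6.31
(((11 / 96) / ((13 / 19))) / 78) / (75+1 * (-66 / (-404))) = 21109 / 738986976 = 0.00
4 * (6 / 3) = 8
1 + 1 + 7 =9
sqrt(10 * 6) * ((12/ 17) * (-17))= -24 * sqrt(15)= -92.95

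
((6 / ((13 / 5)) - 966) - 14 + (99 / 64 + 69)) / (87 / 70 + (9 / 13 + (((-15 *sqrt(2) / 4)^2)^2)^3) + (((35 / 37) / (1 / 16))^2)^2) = -0.00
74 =74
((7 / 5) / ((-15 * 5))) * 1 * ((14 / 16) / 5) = -49 / 15000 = -0.00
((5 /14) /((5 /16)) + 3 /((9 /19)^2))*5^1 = 13715 /189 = 72.57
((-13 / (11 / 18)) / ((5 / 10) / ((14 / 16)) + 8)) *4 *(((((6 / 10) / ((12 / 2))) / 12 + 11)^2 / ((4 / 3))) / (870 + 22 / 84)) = -3334773351 / 3216488000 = -1.04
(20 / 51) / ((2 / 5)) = 50 / 51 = 0.98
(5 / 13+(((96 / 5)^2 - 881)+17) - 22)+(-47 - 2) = -183942 / 325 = -565.98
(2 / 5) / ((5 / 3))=6 / 25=0.24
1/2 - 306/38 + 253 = 9327/38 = 245.45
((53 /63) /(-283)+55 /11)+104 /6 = 398128 /17829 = 22.33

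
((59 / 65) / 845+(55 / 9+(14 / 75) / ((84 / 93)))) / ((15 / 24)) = 24988532 / 2471625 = 10.11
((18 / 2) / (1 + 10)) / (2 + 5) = 9 / 77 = 0.12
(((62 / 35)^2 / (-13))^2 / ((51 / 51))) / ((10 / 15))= 22164504 / 253605625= 0.09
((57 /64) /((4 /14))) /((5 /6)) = 1197 /320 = 3.74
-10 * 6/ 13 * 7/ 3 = -140/ 13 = -10.77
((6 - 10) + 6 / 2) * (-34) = 34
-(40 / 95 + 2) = -46 / 19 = -2.42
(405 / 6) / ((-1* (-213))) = 45 / 142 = 0.32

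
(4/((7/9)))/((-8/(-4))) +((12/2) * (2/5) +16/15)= 634/105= 6.04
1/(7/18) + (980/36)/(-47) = 5899/2961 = 1.99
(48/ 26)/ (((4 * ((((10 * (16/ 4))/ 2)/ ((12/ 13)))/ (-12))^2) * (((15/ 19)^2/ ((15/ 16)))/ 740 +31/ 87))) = 9036170784/ 22799971675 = 0.40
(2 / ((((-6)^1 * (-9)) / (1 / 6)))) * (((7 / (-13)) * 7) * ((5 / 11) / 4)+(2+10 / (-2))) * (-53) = 103933 / 92664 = 1.12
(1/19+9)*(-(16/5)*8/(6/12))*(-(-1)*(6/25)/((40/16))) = -528384/11875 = -44.50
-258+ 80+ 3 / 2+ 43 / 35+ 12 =-11429 / 70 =-163.27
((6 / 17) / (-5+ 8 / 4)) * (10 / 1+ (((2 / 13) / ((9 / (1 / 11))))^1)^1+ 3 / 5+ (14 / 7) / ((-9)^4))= -99469078 / 79748955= -1.25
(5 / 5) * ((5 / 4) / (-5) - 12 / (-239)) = -191 / 956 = -0.20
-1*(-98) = 98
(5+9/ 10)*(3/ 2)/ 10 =177/ 200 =0.88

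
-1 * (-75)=75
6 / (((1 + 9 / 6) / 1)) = 12 / 5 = 2.40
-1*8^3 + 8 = -504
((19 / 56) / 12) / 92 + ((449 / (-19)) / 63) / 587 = -686135 / 2068569216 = -0.00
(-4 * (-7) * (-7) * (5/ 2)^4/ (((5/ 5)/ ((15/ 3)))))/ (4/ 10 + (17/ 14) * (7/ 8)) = -3062500/ 117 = -26175.21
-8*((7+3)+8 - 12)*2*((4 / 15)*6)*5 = -768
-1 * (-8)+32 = 40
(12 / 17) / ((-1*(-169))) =12 / 2873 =0.00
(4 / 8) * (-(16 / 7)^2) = -128 / 49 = -2.61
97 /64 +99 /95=15551 /6080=2.56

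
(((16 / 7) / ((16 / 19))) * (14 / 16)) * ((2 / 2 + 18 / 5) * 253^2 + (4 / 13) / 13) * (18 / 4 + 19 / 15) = 4032620.66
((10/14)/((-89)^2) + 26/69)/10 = 1441967/38258430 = 0.04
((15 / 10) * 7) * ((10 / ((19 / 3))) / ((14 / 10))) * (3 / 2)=17.76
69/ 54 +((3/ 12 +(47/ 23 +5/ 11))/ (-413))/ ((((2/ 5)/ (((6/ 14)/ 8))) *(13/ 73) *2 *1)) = 13969103773/ 10953790848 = 1.28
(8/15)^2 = 0.28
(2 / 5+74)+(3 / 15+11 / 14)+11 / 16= 42601 / 560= 76.07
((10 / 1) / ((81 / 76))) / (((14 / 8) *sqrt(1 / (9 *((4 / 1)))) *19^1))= 320 / 189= 1.69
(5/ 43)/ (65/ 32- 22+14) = -160/ 8213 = -0.02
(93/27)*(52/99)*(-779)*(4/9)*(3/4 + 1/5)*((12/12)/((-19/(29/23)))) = 36416692/922185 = 39.49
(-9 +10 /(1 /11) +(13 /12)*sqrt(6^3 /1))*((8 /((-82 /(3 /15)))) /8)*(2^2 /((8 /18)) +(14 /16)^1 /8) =-58883 /26240 -7579*sqrt(6) /52480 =-2.60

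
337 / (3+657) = 337 / 660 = 0.51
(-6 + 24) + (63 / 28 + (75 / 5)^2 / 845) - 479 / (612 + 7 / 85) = 694039123 / 35170252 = 19.73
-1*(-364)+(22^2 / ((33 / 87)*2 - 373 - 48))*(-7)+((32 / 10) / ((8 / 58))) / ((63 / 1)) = 204246356 / 548415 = 372.43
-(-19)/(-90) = -19/90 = -0.21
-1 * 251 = -251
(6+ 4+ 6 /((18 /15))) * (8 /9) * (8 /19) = 320 /57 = 5.61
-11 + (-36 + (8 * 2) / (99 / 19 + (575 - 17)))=-502643 / 10701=-46.97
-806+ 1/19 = -15313/19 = -805.95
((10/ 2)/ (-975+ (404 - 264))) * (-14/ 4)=7/ 334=0.02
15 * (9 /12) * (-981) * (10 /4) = -220725 /8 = -27590.62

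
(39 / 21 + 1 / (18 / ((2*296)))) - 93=-3670 / 63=-58.25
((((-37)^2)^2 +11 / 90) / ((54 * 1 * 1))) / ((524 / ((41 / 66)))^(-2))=5603990344175696 / 226935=24694253174.59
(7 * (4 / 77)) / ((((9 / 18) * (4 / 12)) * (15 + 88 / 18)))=216 / 1969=0.11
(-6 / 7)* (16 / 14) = -48 / 49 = -0.98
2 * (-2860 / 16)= -715 / 2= -357.50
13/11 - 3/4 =19/44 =0.43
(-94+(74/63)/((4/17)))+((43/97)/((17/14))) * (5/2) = -18303905/207774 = -88.10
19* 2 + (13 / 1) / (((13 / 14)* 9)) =356 / 9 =39.56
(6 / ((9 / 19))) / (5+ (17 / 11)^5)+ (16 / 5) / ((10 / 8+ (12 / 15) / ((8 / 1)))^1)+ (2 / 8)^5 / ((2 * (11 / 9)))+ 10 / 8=255888175339 / 56393238528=4.54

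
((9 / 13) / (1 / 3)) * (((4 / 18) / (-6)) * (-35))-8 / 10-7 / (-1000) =24691 / 13000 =1.90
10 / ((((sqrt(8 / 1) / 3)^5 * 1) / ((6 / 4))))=3645 * sqrt(2) / 256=20.14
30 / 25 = 6 / 5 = 1.20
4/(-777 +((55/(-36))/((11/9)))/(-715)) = -2288/444443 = -0.01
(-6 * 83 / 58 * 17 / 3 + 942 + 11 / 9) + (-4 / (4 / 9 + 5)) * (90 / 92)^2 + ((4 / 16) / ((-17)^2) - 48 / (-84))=6995189490505 / 7820780436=894.44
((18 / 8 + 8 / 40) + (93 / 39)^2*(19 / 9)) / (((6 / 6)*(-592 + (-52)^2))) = 0.01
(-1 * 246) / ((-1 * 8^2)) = 123 / 32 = 3.84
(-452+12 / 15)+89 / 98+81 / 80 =-352235 / 784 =-449.28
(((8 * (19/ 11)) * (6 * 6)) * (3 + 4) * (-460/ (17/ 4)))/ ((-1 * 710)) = 7047936/ 13277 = 530.84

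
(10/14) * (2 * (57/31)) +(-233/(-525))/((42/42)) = 3.07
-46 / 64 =-23 / 32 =-0.72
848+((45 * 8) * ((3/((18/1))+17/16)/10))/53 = 179953/212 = 848.83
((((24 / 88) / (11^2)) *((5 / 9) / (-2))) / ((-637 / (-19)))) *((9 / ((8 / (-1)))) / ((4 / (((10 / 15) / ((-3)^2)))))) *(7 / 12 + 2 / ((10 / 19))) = 0.00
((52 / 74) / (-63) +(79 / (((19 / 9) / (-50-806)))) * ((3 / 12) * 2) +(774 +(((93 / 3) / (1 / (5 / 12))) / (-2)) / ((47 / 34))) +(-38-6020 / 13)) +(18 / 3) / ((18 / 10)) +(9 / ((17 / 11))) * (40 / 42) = -4137400902227 / 262874196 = -15739.09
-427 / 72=-5.93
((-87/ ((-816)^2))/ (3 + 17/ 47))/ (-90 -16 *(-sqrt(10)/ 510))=1363 *sqrt(10)/ 9054215654144 + 920025/ 2130403683328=0.00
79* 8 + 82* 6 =1124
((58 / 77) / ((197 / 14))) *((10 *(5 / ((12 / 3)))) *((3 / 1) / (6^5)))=725 / 2808432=0.00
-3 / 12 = -1 / 4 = -0.25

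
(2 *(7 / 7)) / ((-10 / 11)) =-11 / 5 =-2.20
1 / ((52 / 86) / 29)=1247 / 26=47.96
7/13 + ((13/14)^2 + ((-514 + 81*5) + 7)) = -256327/2548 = -100.60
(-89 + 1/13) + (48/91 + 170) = 7426/91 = 81.60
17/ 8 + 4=49/ 8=6.12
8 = 8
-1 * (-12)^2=-144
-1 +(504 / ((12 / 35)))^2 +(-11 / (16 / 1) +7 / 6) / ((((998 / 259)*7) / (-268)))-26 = 25878558031 / 11976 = 2160868.24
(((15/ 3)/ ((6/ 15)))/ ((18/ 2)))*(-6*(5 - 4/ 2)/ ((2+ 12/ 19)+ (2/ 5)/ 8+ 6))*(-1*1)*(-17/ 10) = -16150/ 3299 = -4.90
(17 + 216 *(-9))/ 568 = -1927/ 568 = -3.39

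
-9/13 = -0.69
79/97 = 0.81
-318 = -318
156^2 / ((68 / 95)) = 577980 / 17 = 33998.82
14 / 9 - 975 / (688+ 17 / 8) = 7094 / 49689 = 0.14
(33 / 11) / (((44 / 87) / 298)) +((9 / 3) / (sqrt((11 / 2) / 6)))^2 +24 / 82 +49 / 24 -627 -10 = 1124549 / 984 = 1142.83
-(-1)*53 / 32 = 1.66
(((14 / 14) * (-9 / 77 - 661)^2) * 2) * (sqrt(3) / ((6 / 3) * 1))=2591420836 * sqrt(3) / 5929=757037.03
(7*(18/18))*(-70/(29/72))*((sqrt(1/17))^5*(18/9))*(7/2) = -246960*sqrt(17)/142477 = -7.15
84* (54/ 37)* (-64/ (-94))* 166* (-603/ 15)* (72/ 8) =-43588274688/ 8695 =-5013027.57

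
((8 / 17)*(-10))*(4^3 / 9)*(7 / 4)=-8960 / 153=-58.56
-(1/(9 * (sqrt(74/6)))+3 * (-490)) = 1470 - sqrt(111)/333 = 1469.97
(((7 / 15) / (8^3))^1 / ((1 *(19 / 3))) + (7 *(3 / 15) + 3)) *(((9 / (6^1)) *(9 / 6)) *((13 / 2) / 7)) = 25040691 / 2723840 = 9.19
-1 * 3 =-3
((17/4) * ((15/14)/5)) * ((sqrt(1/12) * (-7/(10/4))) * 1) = -17 * sqrt(3)/40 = -0.74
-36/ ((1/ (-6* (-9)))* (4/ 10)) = -4860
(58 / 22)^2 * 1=841 / 121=6.95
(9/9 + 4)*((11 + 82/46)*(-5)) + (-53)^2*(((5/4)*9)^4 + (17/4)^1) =264997490191/5888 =45006367.22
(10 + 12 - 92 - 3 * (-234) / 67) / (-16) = 997 / 268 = 3.72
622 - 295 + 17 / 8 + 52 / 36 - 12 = 22937 / 72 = 318.57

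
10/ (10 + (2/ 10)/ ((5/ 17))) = 250/ 267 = 0.94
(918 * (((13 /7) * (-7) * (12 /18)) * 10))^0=1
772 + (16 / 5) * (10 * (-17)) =228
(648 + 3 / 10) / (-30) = -2161 / 100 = -21.61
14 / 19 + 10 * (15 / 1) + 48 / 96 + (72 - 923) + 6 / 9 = -79697 / 114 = -699.10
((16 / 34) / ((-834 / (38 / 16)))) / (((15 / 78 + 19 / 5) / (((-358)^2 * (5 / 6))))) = -395706350 / 11037573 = -35.85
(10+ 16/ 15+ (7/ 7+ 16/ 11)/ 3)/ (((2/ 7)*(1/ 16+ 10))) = 15688/ 3795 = 4.13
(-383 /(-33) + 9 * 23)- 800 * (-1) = 33614 /33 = 1018.61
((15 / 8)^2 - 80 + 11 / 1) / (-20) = 4191 / 1280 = 3.27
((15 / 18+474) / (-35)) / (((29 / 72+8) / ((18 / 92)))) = -1998 / 6325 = -0.32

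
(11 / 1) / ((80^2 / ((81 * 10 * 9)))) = 8019 / 640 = 12.53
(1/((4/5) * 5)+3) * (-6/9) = -13/6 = -2.17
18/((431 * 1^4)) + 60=25878/431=60.04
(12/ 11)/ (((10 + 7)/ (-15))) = -0.96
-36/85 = -0.42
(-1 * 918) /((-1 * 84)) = 153 /14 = 10.93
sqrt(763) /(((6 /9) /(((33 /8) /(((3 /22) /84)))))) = 7623 *sqrt(763) /2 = 105282.99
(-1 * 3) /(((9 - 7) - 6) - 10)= 3 /14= 0.21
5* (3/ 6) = 5/ 2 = 2.50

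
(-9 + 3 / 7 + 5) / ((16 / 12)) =-75 / 28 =-2.68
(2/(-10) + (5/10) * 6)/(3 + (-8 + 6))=2.80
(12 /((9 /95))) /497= 380 /1491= 0.25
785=785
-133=-133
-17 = -17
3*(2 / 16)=3 / 8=0.38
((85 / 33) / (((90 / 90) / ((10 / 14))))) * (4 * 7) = 1700 / 33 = 51.52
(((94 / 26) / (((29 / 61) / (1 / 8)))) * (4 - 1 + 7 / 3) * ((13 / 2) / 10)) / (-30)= -0.11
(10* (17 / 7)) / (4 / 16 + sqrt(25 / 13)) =14.84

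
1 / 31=0.03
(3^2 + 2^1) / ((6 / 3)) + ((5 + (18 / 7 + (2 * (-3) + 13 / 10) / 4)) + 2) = 3891 / 280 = 13.90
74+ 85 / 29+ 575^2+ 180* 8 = 9632116 / 29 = 332141.93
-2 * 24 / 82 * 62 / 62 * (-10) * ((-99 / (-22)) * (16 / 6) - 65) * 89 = -27611.71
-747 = -747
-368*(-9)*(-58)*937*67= -12059594784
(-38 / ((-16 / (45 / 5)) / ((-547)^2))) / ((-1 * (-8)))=51164739 / 64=799449.05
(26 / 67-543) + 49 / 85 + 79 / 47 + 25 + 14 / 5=-137192932 / 267665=-512.55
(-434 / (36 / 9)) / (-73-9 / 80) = 8680 / 5849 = 1.48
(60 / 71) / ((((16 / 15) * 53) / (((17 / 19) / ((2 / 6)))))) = 11475 / 285988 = 0.04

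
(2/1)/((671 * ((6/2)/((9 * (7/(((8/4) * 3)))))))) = 7/671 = 0.01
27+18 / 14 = 198 / 7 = 28.29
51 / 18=17 / 6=2.83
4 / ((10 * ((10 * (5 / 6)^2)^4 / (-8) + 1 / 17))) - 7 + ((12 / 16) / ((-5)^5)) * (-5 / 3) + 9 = 2.00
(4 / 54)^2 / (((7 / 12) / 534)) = 2848 / 567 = 5.02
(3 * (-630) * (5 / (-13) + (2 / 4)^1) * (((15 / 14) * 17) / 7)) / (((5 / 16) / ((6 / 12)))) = -82620 / 91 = -907.91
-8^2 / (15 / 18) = -384 / 5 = -76.80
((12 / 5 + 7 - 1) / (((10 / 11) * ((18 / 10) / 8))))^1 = 616 / 15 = 41.07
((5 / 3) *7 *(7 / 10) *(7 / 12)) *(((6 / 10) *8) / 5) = 343 / 75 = 4.57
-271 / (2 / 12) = -1626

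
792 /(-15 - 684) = -264 /233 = -1.13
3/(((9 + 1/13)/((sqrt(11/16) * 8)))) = 39 * sqrt(11)/59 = 2.19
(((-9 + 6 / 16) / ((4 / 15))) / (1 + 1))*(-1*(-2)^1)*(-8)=1035 / 4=258.75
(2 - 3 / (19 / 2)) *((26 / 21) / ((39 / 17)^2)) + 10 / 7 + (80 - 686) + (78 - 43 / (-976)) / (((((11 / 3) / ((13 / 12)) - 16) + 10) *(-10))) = -9313225049771 / 15491286720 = -601.19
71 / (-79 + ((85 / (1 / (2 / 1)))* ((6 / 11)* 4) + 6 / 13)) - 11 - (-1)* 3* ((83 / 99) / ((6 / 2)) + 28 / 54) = -11538707 / 1379697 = -8.36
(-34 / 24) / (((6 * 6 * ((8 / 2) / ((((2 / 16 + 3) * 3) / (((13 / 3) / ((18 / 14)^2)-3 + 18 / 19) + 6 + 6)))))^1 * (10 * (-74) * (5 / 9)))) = 78489 / 4397281280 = 0.00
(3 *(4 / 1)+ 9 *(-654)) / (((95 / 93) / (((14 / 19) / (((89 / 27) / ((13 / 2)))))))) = -15081066 / 1805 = -8355.16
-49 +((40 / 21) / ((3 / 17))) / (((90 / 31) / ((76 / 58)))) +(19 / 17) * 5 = -10773166 / 279531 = -38.54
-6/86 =-3/43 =-0.07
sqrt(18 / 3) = sqrt(6) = 2.45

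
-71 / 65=-1.09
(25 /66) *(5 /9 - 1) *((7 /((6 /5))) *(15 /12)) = -4375 /3564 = -1.23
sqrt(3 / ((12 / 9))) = 3 / 2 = 1.50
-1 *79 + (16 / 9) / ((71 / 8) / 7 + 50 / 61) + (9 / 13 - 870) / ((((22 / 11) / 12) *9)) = -548725891 / 834327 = -657.69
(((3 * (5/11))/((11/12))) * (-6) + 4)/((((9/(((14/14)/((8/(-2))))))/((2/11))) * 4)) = 149/23958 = 0.01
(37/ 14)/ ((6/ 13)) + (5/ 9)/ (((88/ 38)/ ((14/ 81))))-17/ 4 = 1.52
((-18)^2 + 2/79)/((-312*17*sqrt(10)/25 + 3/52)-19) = 163891195000/12009487380637-1835634627840*sqrt(10)/12009487380637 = -0.47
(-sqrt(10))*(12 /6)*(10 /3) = -20*sqrt(10) /3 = -21.08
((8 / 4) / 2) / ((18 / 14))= 7 / 9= 0.78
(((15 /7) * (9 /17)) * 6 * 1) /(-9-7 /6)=-4860 /7259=-0.67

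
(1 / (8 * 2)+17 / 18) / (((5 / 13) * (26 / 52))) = 377 / 72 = 5.24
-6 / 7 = -0.86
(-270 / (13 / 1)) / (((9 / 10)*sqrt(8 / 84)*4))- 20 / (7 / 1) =-75*sqrt(42) / 26- 20 / 7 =-21.55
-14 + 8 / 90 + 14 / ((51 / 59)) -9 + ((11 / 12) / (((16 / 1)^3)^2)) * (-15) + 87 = 4121692167077 / 51338280960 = 80.28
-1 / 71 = -0.01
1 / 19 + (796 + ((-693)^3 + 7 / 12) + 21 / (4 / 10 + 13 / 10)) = -1289978335291 / 3876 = -332811748.01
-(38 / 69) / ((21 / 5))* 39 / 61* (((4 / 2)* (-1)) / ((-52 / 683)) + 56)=-2945 / 427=-6.90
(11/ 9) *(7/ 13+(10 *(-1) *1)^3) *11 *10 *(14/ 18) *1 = -36683570/ 351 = -104511.60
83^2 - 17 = 6872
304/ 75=4.05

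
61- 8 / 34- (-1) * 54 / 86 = 44878 / 731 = 61.39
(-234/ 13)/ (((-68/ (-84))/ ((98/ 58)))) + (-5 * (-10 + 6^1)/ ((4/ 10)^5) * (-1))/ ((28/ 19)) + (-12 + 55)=-145759727/ 110432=-1319.90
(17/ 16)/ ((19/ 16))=17/ 19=0.89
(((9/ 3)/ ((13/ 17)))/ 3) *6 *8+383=5795/ 13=445.77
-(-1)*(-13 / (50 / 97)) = -1261 / 50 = -25.22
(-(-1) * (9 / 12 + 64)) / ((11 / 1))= 5.89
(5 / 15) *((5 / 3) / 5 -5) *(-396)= 616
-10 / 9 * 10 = -100 / 9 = -11.11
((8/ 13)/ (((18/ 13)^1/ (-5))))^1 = -20/ 9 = -2.22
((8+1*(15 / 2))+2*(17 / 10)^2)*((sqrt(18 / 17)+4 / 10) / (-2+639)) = 152 / 11375+228*sqrt(34) / 38675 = 0.05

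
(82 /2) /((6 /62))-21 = 1208 /3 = 402.67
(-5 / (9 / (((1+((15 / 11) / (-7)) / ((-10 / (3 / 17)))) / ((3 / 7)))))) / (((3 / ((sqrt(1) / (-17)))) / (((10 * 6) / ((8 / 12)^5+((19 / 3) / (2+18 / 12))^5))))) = 9934197525 / 126799170784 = 0.08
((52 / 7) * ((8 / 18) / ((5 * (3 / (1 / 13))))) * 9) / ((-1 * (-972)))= 4 / 25515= 0.00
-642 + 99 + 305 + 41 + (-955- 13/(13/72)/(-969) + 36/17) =-371388/323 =-1149.81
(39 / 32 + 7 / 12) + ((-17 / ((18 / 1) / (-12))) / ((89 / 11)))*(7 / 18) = 180461 / 76896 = 2.35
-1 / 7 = -0.14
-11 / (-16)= 11 / 16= 0.69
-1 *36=-36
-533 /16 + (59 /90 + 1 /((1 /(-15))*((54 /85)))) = -40513 /720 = -56.27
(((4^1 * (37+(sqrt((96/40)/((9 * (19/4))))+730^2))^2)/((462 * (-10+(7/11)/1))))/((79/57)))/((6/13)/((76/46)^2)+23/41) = -8900060687318022716/34290741975 - 3281408223392 * sqrt(285)/240035193825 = -259547273.94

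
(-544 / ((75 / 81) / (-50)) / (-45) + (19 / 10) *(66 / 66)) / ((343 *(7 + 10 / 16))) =-26036 / 104615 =-0.25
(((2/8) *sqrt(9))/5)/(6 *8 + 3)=1/340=0.00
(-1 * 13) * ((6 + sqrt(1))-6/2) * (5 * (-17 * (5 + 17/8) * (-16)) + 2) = -503984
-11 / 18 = -0.61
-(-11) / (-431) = -11 / 431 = -0.03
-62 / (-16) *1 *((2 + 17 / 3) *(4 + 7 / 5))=6417 / 40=160.42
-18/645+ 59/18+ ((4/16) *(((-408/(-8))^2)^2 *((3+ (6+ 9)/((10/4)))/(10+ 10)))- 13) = 23562893219/30960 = 761075.36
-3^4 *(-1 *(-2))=-162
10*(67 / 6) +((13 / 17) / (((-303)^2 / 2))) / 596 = 51936657343 / 465104394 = 111.67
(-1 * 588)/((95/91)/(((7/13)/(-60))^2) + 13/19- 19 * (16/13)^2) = -215869108/4748386961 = -0.05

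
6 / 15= 2 / 5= 0.40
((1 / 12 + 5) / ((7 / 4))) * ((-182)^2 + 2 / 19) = 12796946 / 133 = 96217.64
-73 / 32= -2.28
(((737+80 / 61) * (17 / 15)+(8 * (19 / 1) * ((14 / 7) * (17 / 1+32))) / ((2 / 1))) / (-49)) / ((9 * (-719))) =7580549 / 290127285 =0.03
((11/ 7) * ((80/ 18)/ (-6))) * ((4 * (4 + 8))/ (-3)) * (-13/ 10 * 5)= -22880/ 189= -121.06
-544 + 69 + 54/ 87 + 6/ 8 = -54941/ 116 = -473.63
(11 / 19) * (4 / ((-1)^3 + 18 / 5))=220 / 247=0.89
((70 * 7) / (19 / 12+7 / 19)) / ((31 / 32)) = 715008 / 2759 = 259.15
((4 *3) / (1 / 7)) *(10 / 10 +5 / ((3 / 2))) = 364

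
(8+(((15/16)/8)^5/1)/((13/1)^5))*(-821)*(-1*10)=65680.00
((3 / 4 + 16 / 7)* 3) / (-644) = -255 / 18032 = -0.01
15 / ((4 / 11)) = 165 / 4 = 41.25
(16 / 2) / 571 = 8 / 571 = 0.01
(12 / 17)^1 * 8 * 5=480 / 17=28.24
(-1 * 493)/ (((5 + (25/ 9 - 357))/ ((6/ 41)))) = 0.21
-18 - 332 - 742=-1092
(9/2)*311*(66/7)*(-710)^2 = 46562204700/7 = 6651743528.57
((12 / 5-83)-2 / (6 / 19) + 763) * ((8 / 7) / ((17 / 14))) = 162256 / 255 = 636.30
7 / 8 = 0.88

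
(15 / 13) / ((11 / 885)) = 13275 / 143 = 92.83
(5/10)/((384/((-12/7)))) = -0.00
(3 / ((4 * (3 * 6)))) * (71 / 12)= 71 / 288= 0.25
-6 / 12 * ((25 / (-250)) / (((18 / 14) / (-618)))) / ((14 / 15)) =-103 / 4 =-25.75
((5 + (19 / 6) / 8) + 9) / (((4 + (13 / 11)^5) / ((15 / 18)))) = 556431205 / 292463136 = 1.90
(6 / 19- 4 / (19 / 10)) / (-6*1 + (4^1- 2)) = 17 / 38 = 0.45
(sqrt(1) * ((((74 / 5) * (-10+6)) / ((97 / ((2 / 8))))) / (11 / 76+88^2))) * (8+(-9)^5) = 332046584 / 285449175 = 1.16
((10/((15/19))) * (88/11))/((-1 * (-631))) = 0.16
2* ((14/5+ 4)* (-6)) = -408/5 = -81.60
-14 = -14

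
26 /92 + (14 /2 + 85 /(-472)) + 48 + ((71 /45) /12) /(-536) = 21642526393 /392770080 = 55.10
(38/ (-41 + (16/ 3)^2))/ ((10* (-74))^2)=-171/ 30939400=-0.00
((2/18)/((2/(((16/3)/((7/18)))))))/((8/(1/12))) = 1/126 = 0.01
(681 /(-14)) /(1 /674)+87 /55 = -12621726 /385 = -32783.70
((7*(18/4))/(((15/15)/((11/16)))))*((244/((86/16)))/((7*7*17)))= 6039/5117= 1.18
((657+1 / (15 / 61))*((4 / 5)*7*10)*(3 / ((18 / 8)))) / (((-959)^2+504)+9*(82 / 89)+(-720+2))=0.05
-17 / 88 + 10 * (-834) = -733937 / 88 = -8340.19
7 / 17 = 0.41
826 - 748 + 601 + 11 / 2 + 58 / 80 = 27409 / 40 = 685.22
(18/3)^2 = 36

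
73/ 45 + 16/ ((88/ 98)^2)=116878/ 5445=21.47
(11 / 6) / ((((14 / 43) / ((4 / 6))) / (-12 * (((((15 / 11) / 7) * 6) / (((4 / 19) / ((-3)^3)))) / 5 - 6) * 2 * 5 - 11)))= 16167.07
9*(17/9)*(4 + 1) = 85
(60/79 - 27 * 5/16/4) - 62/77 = -838997/389312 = -2.16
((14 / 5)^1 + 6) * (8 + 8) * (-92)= -64768 / 5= -12953.60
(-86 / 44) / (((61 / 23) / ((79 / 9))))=-6.47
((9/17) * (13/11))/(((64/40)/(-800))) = -58500/187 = -312.83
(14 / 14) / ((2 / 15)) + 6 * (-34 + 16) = -201 / 2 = -100.50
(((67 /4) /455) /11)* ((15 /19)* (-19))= -201 /4004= -0.05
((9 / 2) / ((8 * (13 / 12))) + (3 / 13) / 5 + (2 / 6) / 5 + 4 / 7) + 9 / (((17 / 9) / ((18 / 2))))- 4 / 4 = 3999227 / 92820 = 43.09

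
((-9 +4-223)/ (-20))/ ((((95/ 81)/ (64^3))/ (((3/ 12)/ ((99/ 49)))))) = 86704128/ 275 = 315287.74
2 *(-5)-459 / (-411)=-1217 / 137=-8.88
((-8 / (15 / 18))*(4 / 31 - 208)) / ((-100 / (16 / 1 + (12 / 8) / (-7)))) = -8544744 / 27125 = -315.01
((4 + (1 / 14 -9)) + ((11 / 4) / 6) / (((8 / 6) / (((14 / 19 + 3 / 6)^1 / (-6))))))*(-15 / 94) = 1276655 / 1600256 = 0.80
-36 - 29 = -65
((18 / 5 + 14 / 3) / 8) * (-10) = -31 / 3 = -10.33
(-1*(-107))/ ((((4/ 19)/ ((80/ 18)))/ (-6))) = -40660/ 3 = -13553.33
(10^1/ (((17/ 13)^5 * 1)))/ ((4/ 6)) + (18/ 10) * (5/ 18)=12558647/ 2839714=4.42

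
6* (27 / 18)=9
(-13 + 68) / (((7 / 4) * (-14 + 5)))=-220 / 63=-3.49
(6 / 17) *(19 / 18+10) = 199 / 51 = 3.90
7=7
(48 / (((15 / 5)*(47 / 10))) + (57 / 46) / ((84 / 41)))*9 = 36.08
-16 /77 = -0.21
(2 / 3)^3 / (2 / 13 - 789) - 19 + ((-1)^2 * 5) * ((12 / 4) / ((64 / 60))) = -21875579 / 4430160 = -4.94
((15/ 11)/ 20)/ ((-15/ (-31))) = 31/ 220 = 0.14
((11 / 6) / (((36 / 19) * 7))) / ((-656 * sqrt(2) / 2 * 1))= -209 * sqrt(2) / 991872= -0.00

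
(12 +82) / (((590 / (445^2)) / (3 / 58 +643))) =69425941195 / 3422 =20288118.41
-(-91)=91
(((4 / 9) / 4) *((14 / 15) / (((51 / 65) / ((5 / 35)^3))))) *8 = 208 / 67473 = 0.00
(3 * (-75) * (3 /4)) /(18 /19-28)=12825 /2056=6.24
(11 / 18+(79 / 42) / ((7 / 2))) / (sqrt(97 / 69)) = 1013 * sqrt(6693) / 85554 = 0.97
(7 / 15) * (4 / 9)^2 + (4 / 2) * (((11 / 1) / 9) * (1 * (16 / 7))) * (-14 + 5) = -426896 / 8505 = -50.19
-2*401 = -802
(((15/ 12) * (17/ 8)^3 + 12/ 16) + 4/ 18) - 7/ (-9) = 28149/ 2048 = 13.74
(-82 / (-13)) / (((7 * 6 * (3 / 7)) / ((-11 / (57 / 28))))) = -12628 / 6669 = -1.89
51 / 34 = 1.50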